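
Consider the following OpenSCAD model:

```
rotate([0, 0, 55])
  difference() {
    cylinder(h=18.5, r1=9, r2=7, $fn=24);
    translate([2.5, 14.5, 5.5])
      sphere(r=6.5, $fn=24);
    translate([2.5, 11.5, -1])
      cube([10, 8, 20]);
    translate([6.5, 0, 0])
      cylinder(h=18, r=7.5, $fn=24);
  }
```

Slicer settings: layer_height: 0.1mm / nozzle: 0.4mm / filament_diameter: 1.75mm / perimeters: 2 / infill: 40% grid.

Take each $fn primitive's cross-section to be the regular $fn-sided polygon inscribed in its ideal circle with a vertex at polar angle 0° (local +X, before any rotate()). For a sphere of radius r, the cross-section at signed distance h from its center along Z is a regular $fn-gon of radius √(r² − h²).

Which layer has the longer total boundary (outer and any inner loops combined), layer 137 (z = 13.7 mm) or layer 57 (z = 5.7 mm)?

layer 57 (z = 5.7 mm)

Layer 137 (z = 13.7): the cone: at t=0.741 of its height the radius interpolates to r₁+(r₂−r₁)t = 7.519, giving a regular 24-gon of that circumradius (perimeter = 2·24·7.519·sin(180°/24) = 47.11 mm); the sphere at (2.5, 14.5) does not reach this height (|z−center|=8.200 > r=6.5); the 10×8 cube at (2.5, 11.5) contributes its full rectangle (perimeter 36.00 mm); the r=7.5 cylinder at (6.5, 0) gives a regular 24-gon of circumradius 7.5 (constant along its height) (perimeter = 2·24·7.500·sin(180°/24) = 46.99 mm); Taking the first minus the rest: starting from the cone, the 10×8 cube at (2.5, 11.5) misses the remaining region (no effect); the r=7.5 cylinder at (6.5, 0) partially overlaps it — only the 81.27 mm² overlap (of its 174.70 mm²) is removed, clipping the outline — boundary = 47.15 mm; (whole slice rotated 55° about Z — lengths, areas and connectivity unchanged). So its perimeter = 47.15 mm. Layer 57 (z = 5.7): the cone contributes a regular 24-gon of circumradius 8.384 (interpolated between r1=9 and r2=7 at t=0.308) (perimeter = 2·24·8.384·sin(180°/24) = 52.53 mm); the r=6.5 sphere at (2.5, 14.5) slices to a regular 24-gon of circumradius 6.497 (√(r²−h²) with h=0.2 from center) (perimeter = 2·24·6.497·sin(180°/24) = 40.70 mm); the cube at (2.5, 11.5) (footprint 10×8) is included at this height (perimeter 36.00 mm); the r=7.5 cylinder at (6.5, 0) contributes a regular 24-gon of circumradius 7.5 (perimeter = 2·24·7.500·sin(180°/24) = 46.99 mm); After the difference (first − rest): starting from the cone, the r=6.5 sphere at (2.5, 14.5) partially overlaps it — only the 0.08 mm² overlap (of its 131.10 mm²) is removed, clipping the outline; the 10×8 cube at (2.5, 11.5) misses the remaining region (no effect); the r=7.5 cylinder at (6.5, 0) partially overlaps it — only the 95.78 mm² overlap (of its 174.70 mm²) is removed, clipping the outline — boundary = 54.47 mm; (rotated 55° about Z; rotation is an isometry so areas/perimeters/island counts are preserved). So its perimeter = 54.47 mm. Layer 57 is larger (54.47 vs 47.15 mm).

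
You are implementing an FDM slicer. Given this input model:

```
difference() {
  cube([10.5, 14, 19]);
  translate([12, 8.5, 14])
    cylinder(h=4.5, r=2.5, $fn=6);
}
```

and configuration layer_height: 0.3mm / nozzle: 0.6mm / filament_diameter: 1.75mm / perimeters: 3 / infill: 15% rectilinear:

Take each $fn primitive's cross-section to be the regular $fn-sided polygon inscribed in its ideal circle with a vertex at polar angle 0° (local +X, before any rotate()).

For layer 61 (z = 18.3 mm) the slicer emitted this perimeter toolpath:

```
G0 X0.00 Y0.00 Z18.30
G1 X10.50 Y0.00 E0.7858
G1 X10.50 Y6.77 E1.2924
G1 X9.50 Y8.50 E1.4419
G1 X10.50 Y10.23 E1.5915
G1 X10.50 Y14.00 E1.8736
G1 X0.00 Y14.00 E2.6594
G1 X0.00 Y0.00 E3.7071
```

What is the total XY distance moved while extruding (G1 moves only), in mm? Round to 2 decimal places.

Sum the Euclidean lengths of each G1 segment: total = 49.54 mm.

49.54 mm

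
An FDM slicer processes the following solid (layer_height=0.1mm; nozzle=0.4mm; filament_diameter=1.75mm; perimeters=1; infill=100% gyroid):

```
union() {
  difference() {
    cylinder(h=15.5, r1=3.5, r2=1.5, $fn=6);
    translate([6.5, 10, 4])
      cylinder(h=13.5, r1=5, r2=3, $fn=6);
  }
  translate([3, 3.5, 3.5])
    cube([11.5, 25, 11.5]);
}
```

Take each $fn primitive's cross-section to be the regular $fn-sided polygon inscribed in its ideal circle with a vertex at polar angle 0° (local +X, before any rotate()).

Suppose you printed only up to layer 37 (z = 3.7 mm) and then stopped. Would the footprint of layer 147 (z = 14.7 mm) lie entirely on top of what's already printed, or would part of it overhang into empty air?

Compare the two slices. At z = 3.7: the cone: at t=0.239 of its height the radius interpolates to r₁+(r₂−r₁)t = 3.023, giving a regular 6-gon of that circumradius (area = (6/2)·3.023²·sin(360°/6) = 23.74 mm²); the cone at (6.5, 10) is not intersected at this z (z outside [4, 17.5]); Subtracting the remaining from the first: none of the subtracted shapes is present at this height, so the cone is unchanged — area = 23.74 mm²; the cube at (3, 3.5) (footprint 11.5×25) is included at this height (area 287.50 mm²); Taking the union: the 2 present regions are separate (no shared area or edge), so areas and boundary lengths simply add and each stays a separate island — area = 311.24 mm². At z = 14.7: the cone: at t=0.948 of its height the radius interpolates to r₁+(r₂−r₁)t = 1.603, giving a regular 6-gon of that circumradius (area = (6/2)·1.603²·sin(360°/6) = 6.68 mm²); the cone at (6.5, 10) (r1=5→r2=3) has section circumradius 3.415 here — a regular 6-gon (area = (6/2)·3.415²·sin(360°/6) = 30.30 mm²); Taking the first minus the rest: starting from the cone (6.68 mm²), the cone at (6.5, 10) misses the remaining region (no effect) — area = 6.68 mm²; the cube at (3, 3.5) is present — its section is the full 11.5×25 rectangle (area 287.50 mm²); Taking the union: the 2 present regions are separate (no shared area or edge), so areas and boundary lengths simply add and each stays a separate island — area = 294.18 mm². Checking containment: the cross-section at z = 14.7 is a subset of the cross-section at z = 3.7.

entirely on top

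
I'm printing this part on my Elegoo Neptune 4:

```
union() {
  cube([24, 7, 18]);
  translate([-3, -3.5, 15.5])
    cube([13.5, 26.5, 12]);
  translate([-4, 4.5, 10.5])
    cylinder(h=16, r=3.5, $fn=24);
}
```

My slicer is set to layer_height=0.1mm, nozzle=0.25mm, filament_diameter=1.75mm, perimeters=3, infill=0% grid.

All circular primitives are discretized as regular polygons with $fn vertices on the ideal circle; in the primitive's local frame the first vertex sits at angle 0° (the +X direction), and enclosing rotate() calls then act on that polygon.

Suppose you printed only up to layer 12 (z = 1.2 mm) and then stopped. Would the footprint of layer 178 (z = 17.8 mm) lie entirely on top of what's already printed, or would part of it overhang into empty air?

part overhangs

Compare the two slices. At z = 1.2: the cube (footprint 24×7) is included at this height (area 168.00 mm²); the cube at (-3, -3.5) is absent (z outside [15.5, 27.5]); the cylinder at (-4, 4.5) is absent (z outside [10.5, 26.5]); Taking the union: only the 24×7 cube is present, so the union is just that shape — area = 168.00 mm². At z = 17.8: the cube (footprint 24×7) is included at this height (area 168.00 mm²); the 13.5×26.5 cube at (-3, -3.5) contributes its full rectangle (area 357.75 mm²); the r=3.5 cylinder at (-4, 4.5) gives a regular 24-gon of circumradius 3.5 (constant along its height) (area = (24/2)·3.500²·sin(360°/24) = 38.05 mm²); Merging all regions: the regions partially overlap — summed areas 563.80 mm² minus the doubly-counted overlap 85.66 mm² gives 478.14 mm² — area = 478.14 mm². Checking containment: at z = 17.8 the cross-section extends beyond the z = 1.2 cross-section by about 310.14 mm².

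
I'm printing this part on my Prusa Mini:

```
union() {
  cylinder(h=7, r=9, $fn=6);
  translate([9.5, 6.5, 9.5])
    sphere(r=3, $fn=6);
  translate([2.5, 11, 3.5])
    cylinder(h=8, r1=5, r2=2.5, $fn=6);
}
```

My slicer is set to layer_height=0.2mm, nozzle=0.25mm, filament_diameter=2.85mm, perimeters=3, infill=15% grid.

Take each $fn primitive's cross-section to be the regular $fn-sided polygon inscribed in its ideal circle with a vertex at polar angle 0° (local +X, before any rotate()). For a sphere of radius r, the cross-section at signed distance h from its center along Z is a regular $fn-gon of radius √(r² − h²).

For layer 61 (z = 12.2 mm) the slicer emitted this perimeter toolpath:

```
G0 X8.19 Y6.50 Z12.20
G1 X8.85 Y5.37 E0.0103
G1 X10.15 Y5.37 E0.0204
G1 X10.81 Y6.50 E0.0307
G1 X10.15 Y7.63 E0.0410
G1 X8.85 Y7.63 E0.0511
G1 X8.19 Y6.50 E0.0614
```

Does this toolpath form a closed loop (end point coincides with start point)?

yes

Start point (G0): (8.19, 6.50). End point (last G1): the path returns to the start — closed.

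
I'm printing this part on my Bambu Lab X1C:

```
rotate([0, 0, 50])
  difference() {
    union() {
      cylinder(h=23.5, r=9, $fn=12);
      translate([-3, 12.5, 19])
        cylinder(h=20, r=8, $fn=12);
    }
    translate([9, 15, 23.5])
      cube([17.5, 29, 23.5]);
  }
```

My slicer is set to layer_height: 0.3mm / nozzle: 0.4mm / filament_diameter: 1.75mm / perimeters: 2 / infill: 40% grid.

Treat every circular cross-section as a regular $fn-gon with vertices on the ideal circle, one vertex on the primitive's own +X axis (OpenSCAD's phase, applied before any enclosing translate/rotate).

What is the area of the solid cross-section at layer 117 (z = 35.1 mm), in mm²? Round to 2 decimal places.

192.00 mm²

At z = 35.1 mm: the cylinder is absent (z outside [0, 23.5]); the r=8 cylinder at (-3, 12.5) gives a regular 12-gon of circumradius 8 (constant along its height) (area = (12/2)·8.000²·sin(360°/12) = 192.00 mm²); Taking the union: only the r=8 cylinder at (-3, 12.5) is present, so the union is just that shape — area = 192.00 mm²; the cube at (9, 15) is present — its section is the full 17.5×29 rectangle (area 507.50 mm²); Subtracting the remaining from the first: starting from that combined region (192.00 mm²), the 17.5×29 cube at (9, 15) misses the remaining region (no effect) — area = 192.00 mm²; (whole slice rotated 50° about Z — lengths, areas and connectivity unchanged). Overall, the cross-section is a single solid region. Net area = 192.00 mm².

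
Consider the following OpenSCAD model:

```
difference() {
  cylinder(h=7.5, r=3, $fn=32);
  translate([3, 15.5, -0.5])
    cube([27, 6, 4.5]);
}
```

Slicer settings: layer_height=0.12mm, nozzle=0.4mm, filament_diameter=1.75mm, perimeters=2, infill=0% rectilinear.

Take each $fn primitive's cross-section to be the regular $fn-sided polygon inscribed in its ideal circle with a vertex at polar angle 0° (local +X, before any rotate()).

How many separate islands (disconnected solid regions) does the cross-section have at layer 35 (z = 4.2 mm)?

At z = 4.2 mm: the r=3 cylinder contributes a regular 32-gon of circumradius 3; the cube at (3, 15.5) is not intersected at this z (z outside [-0.5, 4]); Subtracting the remaining from the first: none of the subtracted shapes is present at this height, so the r=3 cylinder is unchanged — 1 connected region. Overall, the cross-section is a single solid region. Island count = 1.

1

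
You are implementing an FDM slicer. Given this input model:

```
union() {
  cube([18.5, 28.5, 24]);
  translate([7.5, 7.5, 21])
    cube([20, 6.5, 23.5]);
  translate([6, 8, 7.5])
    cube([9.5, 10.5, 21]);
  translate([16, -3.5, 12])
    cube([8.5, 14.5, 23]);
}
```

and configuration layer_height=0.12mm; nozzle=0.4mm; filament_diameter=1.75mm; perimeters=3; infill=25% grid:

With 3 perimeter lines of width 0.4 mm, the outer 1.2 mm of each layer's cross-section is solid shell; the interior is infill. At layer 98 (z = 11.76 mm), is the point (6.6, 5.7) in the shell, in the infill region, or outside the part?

infill

At z = 11.76 mm: the cube (footprint 18.5×28.5) is included at this height; the cube at (7.5, 7.5) does not reach this height (z outside [21, 44.5]); the cube at (6, 8) (footprint 9.5×10.5) is included at this height; the cube at (16, -3.5) is not intersected at this z (z outside [12, 35]); Merging all regions: the 9.5×10.5 cube at (6, 8) lies entirely inside the 18.5×28.5 cube, so the union is just the 18.5×28.5 cube — 1 connected region. Overall, the cross-section is a single solid region. The nearest boundary edge runs (18.50, 0.00)→(0.00, 0.00); distance from the point to it = 5.70 mm. The point is inside the cross-section and 5.70 mm from the nearest boundary — more than the 1.2 mm shell width (3 × 0.4), so it's in the infill interior.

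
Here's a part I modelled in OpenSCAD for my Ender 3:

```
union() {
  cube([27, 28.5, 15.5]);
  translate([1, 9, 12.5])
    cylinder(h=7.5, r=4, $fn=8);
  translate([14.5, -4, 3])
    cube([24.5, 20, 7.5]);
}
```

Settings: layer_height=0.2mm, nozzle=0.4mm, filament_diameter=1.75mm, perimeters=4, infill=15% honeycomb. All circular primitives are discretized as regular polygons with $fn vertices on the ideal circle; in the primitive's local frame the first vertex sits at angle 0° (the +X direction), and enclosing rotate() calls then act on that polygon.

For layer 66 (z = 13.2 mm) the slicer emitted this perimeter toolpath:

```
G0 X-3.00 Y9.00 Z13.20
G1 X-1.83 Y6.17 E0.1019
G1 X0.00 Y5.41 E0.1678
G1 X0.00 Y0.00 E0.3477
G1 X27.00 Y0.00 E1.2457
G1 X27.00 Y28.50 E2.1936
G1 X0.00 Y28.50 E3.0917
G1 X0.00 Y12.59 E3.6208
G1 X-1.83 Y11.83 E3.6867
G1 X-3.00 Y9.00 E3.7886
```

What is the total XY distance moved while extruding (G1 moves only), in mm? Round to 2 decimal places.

Sum the Euclidean lengths of each G1 segment: total = 113.91 mm.

113.91 mm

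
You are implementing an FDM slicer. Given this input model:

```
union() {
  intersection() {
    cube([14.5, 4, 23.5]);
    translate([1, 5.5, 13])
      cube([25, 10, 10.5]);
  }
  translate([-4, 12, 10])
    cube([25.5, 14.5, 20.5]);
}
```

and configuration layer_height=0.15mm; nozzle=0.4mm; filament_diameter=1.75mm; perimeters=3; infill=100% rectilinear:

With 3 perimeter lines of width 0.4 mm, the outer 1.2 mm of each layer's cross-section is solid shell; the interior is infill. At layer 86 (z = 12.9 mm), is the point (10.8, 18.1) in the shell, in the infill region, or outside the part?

infill

At z = 12.9 mm: the cube is present — its section is the full 14.5×4 rectangle; the cube at (1, 5.5) does not reach this height (z outside [13, 23.5]); Keeping only the common overlap: at least one operand is absent at this height, so nothing remains; the cube at (-4, 12) (footprint 25.5×14.5) is included at this height; Taking the union: only the 25.5×14.5 cube at (-4, 12) is present, so the union is just that shape — 1 connected region. Overall, the cross-section is a single solid region. The nearest boundary edge runs (-4.00, 12.00)→(21.50, 12.00); distance from the point to it = 6.10 mm. The point is inside the cross-section and 6.10 mm from the nearest boundary — more than the 1.2 mm shell width (3 × 0.4), so it's in the infill interior.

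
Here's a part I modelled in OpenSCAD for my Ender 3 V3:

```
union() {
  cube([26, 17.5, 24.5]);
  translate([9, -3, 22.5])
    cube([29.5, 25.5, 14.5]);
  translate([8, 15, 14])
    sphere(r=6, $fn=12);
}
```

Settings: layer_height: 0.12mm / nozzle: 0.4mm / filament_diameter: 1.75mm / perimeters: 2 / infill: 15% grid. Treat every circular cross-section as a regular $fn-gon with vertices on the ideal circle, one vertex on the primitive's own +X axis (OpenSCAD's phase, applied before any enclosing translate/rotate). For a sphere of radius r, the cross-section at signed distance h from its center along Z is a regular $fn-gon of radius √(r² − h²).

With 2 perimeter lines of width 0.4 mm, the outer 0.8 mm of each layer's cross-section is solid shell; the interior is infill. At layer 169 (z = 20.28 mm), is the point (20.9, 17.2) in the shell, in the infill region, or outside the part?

shell

At z = 20.28 mm: the cube is present — its section is the full 26×17.5 rectangle; the cube at (9, -3) does not reach this height (z outside [22.5, 37]); the sphere at (8, 15) does not reach this height (|z−center|=6.280 > r=6); Combining (union): only the 26×17.5 cube is present, so the union is just that shape — 1 connected region. Overall, the cross-section is a single solid region. The nearest boundary edge runs (26.00, 17.50)→(0.00, 17.50); distance from the point to it = 0.30 mm. The point is inside the cross-section, 0.30 mm from the nearest boundary — within the 0.8 mm shell band (2 × 0.4).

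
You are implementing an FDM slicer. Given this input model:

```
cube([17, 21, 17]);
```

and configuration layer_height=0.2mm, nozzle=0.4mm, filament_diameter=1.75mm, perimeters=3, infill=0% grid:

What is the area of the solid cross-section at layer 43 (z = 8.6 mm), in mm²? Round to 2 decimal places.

357.00 mm²

At z = 8.6 mm: the 17×21 cube contributes its full rectangle (area 357.00 mm²). Overall, the cross-section is a single solid region. Net area = 357.00 mm².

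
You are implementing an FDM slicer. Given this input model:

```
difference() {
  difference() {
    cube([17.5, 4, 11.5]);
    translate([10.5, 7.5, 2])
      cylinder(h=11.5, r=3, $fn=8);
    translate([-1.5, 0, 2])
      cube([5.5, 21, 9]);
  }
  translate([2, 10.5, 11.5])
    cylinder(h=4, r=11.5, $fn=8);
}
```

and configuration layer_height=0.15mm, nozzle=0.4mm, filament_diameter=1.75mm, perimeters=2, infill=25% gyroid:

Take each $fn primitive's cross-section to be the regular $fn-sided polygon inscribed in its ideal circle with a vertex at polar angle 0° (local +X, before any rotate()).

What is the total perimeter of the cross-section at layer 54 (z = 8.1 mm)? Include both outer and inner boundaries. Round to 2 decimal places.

At z = 8.1 mm: the cube (footprint 17.5×4) is included at this height (perimeter 43.00 mm); the cylinder at (10.5, 7.5): section is a regular 8-gon, circumradius r=3 (perimeter = 2·8·3.000·sin(180°/8) = 18.37 mm); the cube at (-1.5, 0) (footprint 5.5×21) is included at this height (perimeter 53.00 mm); Taking the first minus the rest: starting from the 17.5×4 cube, the r=3 cylinder at (10.5, 7.5) misses the remaining region (no effect); the 5.5×21 cube at (-1.5, 0) partially overlaps it — only the 16.00 mm² overlap (of its 115.50 mm²) is removed, clipping the outline — boundary = 35.00 mm; the cylinder at (2, 10.5) does not reach this height (z outside [11.5, 15.5]); Subtracting the remaining from the first: none of the subtracted shapes is present at this height, so that combined region is unchanged — boundary = 35.00 mm. Overall, the cross-section is a single solid region. Total boundary length (outer) = 35.00 mm.

35.00 mm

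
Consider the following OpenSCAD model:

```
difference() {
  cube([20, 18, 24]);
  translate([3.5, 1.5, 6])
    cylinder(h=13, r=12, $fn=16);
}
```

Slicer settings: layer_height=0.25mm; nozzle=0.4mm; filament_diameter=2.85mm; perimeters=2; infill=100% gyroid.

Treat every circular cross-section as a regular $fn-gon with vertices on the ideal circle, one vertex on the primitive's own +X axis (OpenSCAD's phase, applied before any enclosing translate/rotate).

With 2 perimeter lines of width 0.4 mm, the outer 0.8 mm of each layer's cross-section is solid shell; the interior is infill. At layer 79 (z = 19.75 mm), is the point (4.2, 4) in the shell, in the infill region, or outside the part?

At z = 19.75 mm: the 20×18 cube contributes its full rectangle; the cylinder at (3.5, 1.5) is not intersected at this z (z outside [6, 19]); Taking the first minus the rest: none of the subtracted shapes is present at this height, so the 20×18 cube is unchanged — 1 connected region. Overall, the cross-section is a single solid region. The nearest boundary edge runs (0.00, 0.00)→(20.00, 0.00); distance from the point to it = 4.00 mm. The point is inside the cross-section and 4.00 mm from the nearest boundary — more than the 0.8 mm shell width (2 × 0.4), so it's in the infill interior.

infill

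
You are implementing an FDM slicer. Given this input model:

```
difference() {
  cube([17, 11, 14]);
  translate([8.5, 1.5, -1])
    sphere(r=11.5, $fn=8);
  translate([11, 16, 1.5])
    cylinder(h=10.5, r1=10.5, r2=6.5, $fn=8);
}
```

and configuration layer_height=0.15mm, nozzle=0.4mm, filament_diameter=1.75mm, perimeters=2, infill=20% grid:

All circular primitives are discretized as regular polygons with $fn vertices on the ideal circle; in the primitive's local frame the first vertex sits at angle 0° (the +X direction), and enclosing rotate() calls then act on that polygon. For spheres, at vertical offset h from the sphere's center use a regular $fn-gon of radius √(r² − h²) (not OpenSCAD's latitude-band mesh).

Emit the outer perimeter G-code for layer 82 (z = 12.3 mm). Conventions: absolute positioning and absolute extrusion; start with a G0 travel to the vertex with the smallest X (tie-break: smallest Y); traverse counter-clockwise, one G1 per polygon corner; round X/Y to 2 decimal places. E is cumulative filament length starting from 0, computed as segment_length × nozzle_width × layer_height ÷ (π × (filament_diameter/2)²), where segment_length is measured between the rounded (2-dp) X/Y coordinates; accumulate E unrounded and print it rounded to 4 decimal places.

At z = 12.3 mm: the cube is present — its section is the full 17×11 rectangle; the sphere at (8.5, 1.5) is absent (|z−center|=13.300 > r=11.5); the cone at (11, 16) is not intersected at this z (z outside [1.5, 12]); Taking the first minus the rest: none of the subtracted shapes is present at this height, so the 17×11 cube is unchanged — 1 connected region. The outline is a single polygon with 4 vertices. Extrusion per mm of travel: 0.4 × 0.15 / (π × 0.875²) = 0.024945. Accumulating E over each segment gives final E = 1.3969.

G0 X0.00 Y0.00 Z12.30
G1 X17.00 Y0.00 E0.4241
G1 X17.00 Y11.00 E0.6985
G1 X0.00 Y11.00 E1.1225
G1 X0.00 Y0.00 E1.3969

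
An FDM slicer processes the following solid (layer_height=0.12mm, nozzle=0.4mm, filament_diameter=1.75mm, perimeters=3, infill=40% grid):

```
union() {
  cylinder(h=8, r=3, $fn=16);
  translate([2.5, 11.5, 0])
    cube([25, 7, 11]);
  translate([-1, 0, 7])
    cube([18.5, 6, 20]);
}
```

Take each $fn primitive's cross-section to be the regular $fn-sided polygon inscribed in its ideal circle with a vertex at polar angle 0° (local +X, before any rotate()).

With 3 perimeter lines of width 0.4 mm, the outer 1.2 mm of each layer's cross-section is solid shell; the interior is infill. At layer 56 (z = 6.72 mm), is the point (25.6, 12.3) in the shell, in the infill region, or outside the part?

At z = 6.72 mm: the r=3 cylinder gives a regular 16-gon of circumradius 3 (constant along its height); the cube at (2.5, 11.5) (footprint 25×7) is included at this height; the cube at (-1, 0) does not reach this height (z outside [7, 27]); Merging all regions: the 2 present regions are separate (no shared area or edge), so areas and boundary lengths simply add and each stays a separate island — 2 connected regions. Overall, the cross-section has 2 separate islands. The nearest boundary edge runs (27.50, 11.50)→(2.50, 11.50); distance from the point to it = 0.80 mm. (Shell/infill is judged within the island containing the point — the largest one.) The point is inside the cross-section, 0.80 mm from the nearest boundary — within the 1.2 mm shell band (3 × 0.4).

shell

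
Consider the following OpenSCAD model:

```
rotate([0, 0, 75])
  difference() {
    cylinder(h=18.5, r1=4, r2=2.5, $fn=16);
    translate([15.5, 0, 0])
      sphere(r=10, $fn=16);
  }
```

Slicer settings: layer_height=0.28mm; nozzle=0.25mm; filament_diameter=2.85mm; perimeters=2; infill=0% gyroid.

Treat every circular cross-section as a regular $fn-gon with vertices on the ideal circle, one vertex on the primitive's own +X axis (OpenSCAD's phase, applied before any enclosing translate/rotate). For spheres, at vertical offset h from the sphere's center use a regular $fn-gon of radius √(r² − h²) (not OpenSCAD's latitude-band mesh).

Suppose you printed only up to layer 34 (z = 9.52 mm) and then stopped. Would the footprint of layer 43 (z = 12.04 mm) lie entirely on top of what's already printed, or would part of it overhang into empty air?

Compare the two slices. At z = 9.52: the cone (r1=4→r2=2.5) has section circumradius 3.228 here — a regular 16-gon (area = (16/2)·3.228²·sin(360°/16) = 31.90 mm²); the sphere at (15.5, 0): section is a regular 16-gon, circumradius = √(r²−h²) = √(10²−9.52²) = 3.061 (area = (16/2)·3.061²·sin(360°/16) = 28.68 mm²); After the difference (first − rest): starting from the cone (31.90 mm²), the r=10 sphere at (15.5, 0) misses the remaining region (no effect) — area = 31.90 mm²; (rotated 75° about Z; rotation is an isometry so areas/perimeters/island counts are preserved). At z = 12.04: the cone: at t=0.651 of its height the radius interpolates to r₁+(r₂−r₁)t = 3.024, giving a regular 16-gon of that circumradius (area = (16/2)·3.024²·sin(360°/16) = 27.99 mm²); the sphere at (15.5, 0) does not reach this height (|z−center|=12.040 > r=10); Taking the first minus the rest: none of the subtracted shapes is present at this height, so the cone is unchanged — area = 27.99 mm²; (rotated 75° about Z; rotation is an isometry so areas/perimeters/island counts are preserved). Checking containment: the cross-section at z = 12.04 is a subset of the cross-section at z = 9.52.

entirely on top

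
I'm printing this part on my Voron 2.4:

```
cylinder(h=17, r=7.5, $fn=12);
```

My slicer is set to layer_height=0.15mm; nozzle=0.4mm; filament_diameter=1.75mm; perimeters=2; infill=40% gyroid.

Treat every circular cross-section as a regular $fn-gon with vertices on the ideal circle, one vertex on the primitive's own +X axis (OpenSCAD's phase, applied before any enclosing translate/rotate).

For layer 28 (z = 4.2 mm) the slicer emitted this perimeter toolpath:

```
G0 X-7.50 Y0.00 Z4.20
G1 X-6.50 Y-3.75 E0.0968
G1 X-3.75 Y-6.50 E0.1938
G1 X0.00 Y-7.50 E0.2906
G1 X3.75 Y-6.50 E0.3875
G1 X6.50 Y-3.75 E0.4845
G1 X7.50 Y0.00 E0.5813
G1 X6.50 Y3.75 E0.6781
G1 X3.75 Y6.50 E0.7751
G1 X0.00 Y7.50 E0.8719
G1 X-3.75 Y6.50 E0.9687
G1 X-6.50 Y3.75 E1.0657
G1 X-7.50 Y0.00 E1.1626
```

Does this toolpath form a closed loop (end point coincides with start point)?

Start point (G0): (-7.50, 0.00). End point (last G1): the path returns to the start — closed.

yes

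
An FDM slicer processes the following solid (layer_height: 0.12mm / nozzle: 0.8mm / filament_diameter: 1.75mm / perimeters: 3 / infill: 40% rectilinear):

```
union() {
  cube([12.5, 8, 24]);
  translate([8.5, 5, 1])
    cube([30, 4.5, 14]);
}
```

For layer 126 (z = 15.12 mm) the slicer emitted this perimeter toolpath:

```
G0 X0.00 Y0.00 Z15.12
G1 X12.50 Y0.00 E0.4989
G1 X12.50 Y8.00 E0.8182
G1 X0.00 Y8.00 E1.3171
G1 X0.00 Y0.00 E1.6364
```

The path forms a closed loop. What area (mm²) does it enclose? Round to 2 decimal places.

Apply the shoelace formula to the sequence of (X, Y) vertices; enclosed area = 100.00 mm².

100.00 mm²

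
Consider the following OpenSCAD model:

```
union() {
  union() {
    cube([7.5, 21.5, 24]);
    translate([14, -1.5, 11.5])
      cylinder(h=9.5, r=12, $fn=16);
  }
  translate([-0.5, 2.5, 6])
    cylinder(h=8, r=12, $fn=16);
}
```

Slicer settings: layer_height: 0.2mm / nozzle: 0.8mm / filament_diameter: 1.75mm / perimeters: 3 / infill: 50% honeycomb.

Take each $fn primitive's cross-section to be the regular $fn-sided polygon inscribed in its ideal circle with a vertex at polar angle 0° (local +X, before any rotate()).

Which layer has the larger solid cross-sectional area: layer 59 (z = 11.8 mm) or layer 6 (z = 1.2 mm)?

Layer 59 (z = 11.8): the cube (footprint 7.5×21.5) is included at this height (area 161.25 mm²); the cylinder at (14, -1.5): section is a regular 16-gon, circumradius r=12 (area = (16/2)·12.000²·sin(360°/16) = 440.85 mm²); Taking the union: the regions partially overlap — summed areas 602.10 mm² minus the doubly-counted overlap 29.24 mm² gives 572.86 mm² — area = 572.86 mm²; the r=12 cylinder at (-0.5, 2.5) gives a regular 16-gon of circumradius 12 (constant along its height) (area = (16/2)·12.000²·sin(360°/16) = 440.85 mm²); Merging all regions: the regions partially overlap — summed areas 1013.71 mm² minus the doubly-counted overlap 180.44 mm² gives 833.27 mm² — area = 833.27 mm². So its area = 833.27 mm². Layer 6 (z = 1.2): the cube (footprint 7.5×21.5) is included at this height (area 161.25 mm²); the cylinder at (14, -1.5) is absent (z outside [11.5, 21]); Merging all regions: only the 7.5×21.5 cube is present, so the union is just that shape — area = 161.25 mm²; the cylinder at (-0.5, 2.5) is absent (z outside [6, 14]); Merging all regions: only the result so far is present, so the union is just that shape — area = 161.25 mm². So its area = 161.25 mm². Layer 59 is larger (833.27 vs 161.25 mm²).

layer 59 (z = 11.8 mm)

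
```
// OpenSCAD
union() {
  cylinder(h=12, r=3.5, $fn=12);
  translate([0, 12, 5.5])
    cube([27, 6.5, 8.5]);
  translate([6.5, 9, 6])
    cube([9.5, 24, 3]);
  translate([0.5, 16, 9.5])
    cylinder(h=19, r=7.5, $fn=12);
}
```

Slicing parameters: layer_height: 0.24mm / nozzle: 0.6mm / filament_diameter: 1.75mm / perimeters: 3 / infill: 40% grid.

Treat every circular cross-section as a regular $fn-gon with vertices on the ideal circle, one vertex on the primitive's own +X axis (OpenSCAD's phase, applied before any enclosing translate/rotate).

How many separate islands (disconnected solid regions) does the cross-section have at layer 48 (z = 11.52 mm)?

2

At z = 11.52 mm: the cylinder: section is a regular 12-gon, circumradius r=3.5; the cube at (0, 12) (footprint 27×6.5) is included at this height; the cube at (6.5, 9) does not reach this height (z outside [6, 9]); the cylinder at (0.5, 16): section is a regular 12-gon, circumradius r=7.5; Combining (union): the regions partially overlap (shared area 49.00 mm²), so overlapping operands fuse into one piece — 2 connected regions. Overall, the cross-section has 2 separate islands. Island count = 2.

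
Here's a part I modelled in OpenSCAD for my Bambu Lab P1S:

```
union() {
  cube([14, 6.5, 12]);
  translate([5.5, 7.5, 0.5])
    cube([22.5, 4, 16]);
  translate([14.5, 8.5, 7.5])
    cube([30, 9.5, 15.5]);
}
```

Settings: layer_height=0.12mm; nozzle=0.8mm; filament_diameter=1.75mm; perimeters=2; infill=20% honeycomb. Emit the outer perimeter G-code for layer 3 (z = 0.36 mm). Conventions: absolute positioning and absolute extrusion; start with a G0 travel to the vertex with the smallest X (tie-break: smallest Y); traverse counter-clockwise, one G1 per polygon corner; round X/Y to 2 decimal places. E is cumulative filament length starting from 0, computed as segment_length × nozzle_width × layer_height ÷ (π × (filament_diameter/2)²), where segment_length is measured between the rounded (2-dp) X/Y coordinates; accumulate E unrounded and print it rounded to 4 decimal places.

At z = 0.36 mm: the cube (footprint 14×6.5) is included at this height; the cube at (5.5, 7.5) is absent (z outside [0.5, 16.5]); the cube at (14.5, 8.5) is absent (z outside [7.5, 23]); Merging all regions: only the 14×6.5 cube is present, so the union is just that shape — 1 connected region. The outline is a single polygon with 4 vertices. Extrusion per mm of travel: 0.8 × 0.12 / (π × 0.875²) = 0.039912. Accumulating E over each segment gives final E = 1.6364.

G0 X0.00 Y0.00 Z0.36
G1 X14.00 Y0.00 E0.5588
G1 X14.00 Y6.50 E0.8182
G1 X0.00 Y6.50 E1.3770
G1 X0.00 Y0.00 E1.6364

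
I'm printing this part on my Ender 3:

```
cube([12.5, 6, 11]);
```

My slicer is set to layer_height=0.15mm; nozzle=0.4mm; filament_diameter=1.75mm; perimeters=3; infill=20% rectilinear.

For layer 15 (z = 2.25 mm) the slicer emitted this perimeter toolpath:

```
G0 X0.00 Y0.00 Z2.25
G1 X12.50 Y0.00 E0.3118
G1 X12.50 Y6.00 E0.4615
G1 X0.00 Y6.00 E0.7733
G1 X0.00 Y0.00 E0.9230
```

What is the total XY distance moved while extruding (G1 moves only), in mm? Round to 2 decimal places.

Sum the Euclidean lengths of each G1 segment: total = 37.00 mm.

37.00 mm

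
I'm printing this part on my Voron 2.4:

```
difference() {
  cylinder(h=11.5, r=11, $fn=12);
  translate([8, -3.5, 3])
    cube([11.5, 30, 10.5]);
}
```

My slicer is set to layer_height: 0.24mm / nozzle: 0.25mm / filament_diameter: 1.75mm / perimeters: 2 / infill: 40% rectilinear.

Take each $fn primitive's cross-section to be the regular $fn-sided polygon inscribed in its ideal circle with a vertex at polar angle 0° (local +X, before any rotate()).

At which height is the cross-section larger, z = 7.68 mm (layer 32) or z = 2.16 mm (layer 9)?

Layer 32 (z = 7.68): the r=11 cylinder contributes a regular 12-gon of circumradius 11 (area = (12/2)·11.000²·sin(360°/12) = 363.00 mm²); the 11.5×30 cube at (8, -3.5) contributes its full rectangle (area 345.00 mm²); Taking the first minus the rest: starting from the r=11 cylinder (363.00 mm²), the 11.5×30 cube at (8, -3.5) partially overlaps it — only the 22.47 mm² overlap (of its 345.00 mm²) is removed, clipping the outline — area = 340.53 mm². So its area = 340.53 mm². Layer 9 (z = 2.16): the cylinder: section is a regular 12-gon, circumradius r=11 (area = (12/2)·11.000²·sin(360°/12) = 363.00 mm²); the cube at (8, -3.5) is not intersected at this z (z outside [3, 13.5]); Subtracting the remaining from the first: none of the subtracted shapes is present at this height, so the r=11 cylinder is unchanged — area = 363.00 mm². So its area = 363.00 mm². Layer 9 is larger (363.00 vs 340.53 mm²).

layer 9 (z = 2.16 mm)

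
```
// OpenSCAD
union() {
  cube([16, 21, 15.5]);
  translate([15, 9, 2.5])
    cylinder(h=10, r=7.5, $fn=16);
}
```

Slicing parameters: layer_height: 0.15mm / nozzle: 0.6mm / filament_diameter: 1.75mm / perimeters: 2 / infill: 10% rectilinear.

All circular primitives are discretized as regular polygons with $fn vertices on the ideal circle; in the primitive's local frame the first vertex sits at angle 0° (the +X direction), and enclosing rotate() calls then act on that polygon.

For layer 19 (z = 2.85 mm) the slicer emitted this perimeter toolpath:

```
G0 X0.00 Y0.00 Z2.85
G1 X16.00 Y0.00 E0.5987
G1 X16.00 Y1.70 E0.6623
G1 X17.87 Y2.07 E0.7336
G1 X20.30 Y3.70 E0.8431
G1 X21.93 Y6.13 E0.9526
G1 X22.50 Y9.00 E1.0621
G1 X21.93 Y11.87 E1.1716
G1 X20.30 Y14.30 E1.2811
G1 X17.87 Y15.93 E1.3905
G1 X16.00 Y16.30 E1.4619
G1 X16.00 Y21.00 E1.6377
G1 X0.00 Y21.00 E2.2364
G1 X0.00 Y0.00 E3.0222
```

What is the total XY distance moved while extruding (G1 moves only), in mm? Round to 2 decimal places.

Sum the Euclidean lengths of each G1 segment: total = 80.77 mm.

80.77 mm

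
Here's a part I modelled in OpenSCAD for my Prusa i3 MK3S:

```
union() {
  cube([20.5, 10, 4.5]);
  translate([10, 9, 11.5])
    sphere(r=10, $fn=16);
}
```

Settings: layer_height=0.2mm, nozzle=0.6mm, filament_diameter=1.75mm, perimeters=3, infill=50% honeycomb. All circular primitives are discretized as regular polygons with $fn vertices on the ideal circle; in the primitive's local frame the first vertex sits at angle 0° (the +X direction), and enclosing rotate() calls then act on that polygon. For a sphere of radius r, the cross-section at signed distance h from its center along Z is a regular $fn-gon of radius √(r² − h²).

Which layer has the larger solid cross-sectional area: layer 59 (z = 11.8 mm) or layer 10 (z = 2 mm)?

Layer 59 (z = 11.8): the cube is not intersected at this z (z outside [0, 4.5]); the sphere at (10, 9): section is a regular 16-gon, circumradius = √(r²−h²) = √(10²−0.3²) = 9.995 (area = (16/2)·9.995²·sin(360°/16) = 305.87 mm²); Merging all regions: only the r=10 sphere at (10, 9) is present, so the union is just that shape — area = 305.87 mm². So its area = 305.87 mm². Layer 10 (z = 2): the cube is present — its section is the full 20.5×10 rectangle (area 205.00 mm²); the r=10 sphere at (10, 9) contributes a regular 16-gon of circumradius √(10²−9.5²) = 3.122 (area = (16/2)·3.122²·sin(360°/16) = 29.85 mm²); Taking the union: the regions partially overlap — summed areas 234.85 mm² minus the doubly-counted overlap 20.97 mm² gives 213.88 mm² — area = 213.88 mm². So its area = 213.88 mm². Layer 59 is larger (305.87 vs 213.88 mm²).

layer 59 (z = 11.8 mm)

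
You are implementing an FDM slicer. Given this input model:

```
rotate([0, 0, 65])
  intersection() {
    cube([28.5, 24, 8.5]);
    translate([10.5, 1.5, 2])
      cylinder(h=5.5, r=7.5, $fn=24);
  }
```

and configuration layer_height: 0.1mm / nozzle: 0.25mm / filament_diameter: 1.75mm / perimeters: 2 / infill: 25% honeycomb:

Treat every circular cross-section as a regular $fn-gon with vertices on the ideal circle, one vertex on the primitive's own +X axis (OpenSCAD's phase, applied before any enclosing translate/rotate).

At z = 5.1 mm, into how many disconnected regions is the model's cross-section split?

At z = 5.1 mm: the 28.5×24 cube contributes its full rectangle; the cylinder at (10.5, 1.5): section is a regular 24-gon, circumradius r=7.5; Keeping only the common overlap: the r=7.5 cylinder at (10.5, 1.5) partially overlaps the 28.5×24 cube; clipping to the common part keeps 109.56 mm² — 1 connected region; (rotated 65° about Z; rotation is an isometry so areas/perimeters/island counts are preserved). The result has 1 disconnected region.

1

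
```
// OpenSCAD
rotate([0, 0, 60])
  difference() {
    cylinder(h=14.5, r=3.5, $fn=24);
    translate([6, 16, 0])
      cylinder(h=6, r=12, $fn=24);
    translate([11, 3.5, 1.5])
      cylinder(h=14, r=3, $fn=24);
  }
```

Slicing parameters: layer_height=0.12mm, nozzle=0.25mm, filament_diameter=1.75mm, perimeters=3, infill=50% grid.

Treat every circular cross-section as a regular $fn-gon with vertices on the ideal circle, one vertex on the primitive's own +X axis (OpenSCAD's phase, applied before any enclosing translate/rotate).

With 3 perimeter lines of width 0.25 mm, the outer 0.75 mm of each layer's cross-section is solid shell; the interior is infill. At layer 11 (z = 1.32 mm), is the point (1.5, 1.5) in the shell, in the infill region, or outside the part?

infill

At z = 1.32 mm: the cylinder: section is a regular 24-gon, circumradius r=3.5; the cylinder at (6, 16): section is a regular 24-gon, circumradius r=12; the cylinder at (11, 3.5) does not reach this height (z outside [1.5, 15.5]); After the difference (first − rest): starting from the r=3.5 cylinder, the r=12 cylinder at (6, 16) misses the remaining region (no effect) — 1 connected region; (whole slice rotated 60° about Z — lengths, areas and connectivity unchanged). Overall, the cross-section is a single solid region. Undo the 60° rotation: the query point maps to (2.049, -0.549) in the un-rotated model frame. The nearest boundary edge runs (3.50, 0.00)→(3.38, -0.91); distance from the point to it = 1.37 mm. The point is inside the cross-section and 1.37 mm from the nearest boundary — more than the 0.75 mm shell width (3 × 0.25), so it's in the infill interior.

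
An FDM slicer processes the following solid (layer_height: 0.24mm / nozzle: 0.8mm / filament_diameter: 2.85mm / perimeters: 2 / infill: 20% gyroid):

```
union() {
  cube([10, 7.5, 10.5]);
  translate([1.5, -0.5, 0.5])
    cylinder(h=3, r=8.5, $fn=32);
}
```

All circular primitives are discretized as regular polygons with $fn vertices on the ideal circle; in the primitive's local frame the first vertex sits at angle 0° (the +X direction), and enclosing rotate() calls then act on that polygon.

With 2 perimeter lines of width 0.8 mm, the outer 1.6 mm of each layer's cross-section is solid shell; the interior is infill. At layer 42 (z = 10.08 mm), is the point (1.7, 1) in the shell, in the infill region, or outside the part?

At z = 10.08 mm: the 10×7.5 cube contributes its full rectangle; the cylinder at (1.5, -0.5) does not reach this height (z outside [0.5, 3.5]); Merging all regions: only the 10×7.5 cube is present, so the union is just that shape — 1 connected region. Overall, the cross-section is a single solid region. The nearest boundary edge runs (0.00, 0.00)→(10.00, 0.00); distance from the point to it = 1.00 mm. The point is inside the cross-section, 1.00 mm from the nearest boundary — within the 1.6 mm shell band (2 × 0.8).

shell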